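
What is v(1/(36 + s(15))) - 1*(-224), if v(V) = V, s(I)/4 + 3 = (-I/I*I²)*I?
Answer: 3018623/13476 ≈ 224.00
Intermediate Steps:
s(I) = -12 - 4*I³ (s(I) = -12 + 4*((-I/I*I²)*I) = -12 + 4*((-I²)*I) = -12 + 4*(-I³) = -12 - 4*I³)
v(1/(36 + s(15))) - 1*(-224) = 1/(36 + (-12 - 4*15³)) - 1*(-224) = 1/(36 + (-12 - 4*3375)) + 224 = 1/(36 + (-12 - 13500)) + 224 = 1/(36 - 13512) + 224 = 1/(-13476) + 224 = -1/13476 + 224 = 3018623/13476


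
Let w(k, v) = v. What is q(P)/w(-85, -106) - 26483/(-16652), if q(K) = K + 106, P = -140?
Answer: 1686683/882556 ≈ 1.9111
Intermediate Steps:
q(K) = 106 + K
q(P)/w(-85, -106) - 26483/(-16652) = (106 - 140)/(-106) - 26483/(-16652) = -34*(-1/106) - 26483*(-1/16652) = 17/53 + 26483/16652 = 1686683/882556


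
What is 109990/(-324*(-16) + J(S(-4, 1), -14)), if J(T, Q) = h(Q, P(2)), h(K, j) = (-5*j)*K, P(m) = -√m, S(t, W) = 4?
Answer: 71273520/3358007 + 1924825*√2/6716014 ≈ 21.630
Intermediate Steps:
h(K, j) = -5*K*j
J(T, Q) = 5*Q*√2 (J(T, Q) = -5*Q*(-√2) = 5*Q*√2)
109990/(-324*(-16) + J(S(-4, 1), -14)) = 109990/(-324*(-16) + 5*(-14)*√2) = 109990/(5184 - 70*√2)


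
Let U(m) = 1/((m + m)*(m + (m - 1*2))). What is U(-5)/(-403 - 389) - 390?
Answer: -37065601/95040 ≈ -390.00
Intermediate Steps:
U(m) = 1/(2*m*(-2 + 2*m)) (U(m) = 1/((2*m)*(m + (m - 2))) = 1/((2*m)*(m + (-2 + m))) = 1/((2*m)*(-2 + 2*m)) = 1/(2*m*(-2 + 2*m)))
U(-5)/(-403 - 389) - 390 = ((¼)/(-5*(-1 - 5)))/(-403 - 389) - 390 = ((¼)*(-⅕)/(-6))/(-792) - 390 = ((¼)*(-⅕)*(-⅙))*(-1/792) - 390 = (1/120)*(-1/792) - 390 = -1/95040 - 390 = -37065601/95040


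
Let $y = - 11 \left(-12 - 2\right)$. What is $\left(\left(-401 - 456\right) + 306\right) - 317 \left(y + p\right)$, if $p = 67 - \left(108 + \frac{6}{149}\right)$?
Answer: $- \frac{5417526}{149} \approx -36359.0$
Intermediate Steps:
$y = 154$ ($y = \left(-11\right) \left(-14\right) = 154$)
$p = - \frac{6115}{149}$ ($p = 67 - \frac{16098}{149} = - \frac{6115}{149} \approx -41.04$)
$\left(\left(-401 - 456\right) + 306\right) - 317 \left(y + p\right) = \left(\left(-401 - 456\right) + 306\right) - 317 \left(154 - \frac{6115}{149}\right) = \left(-857 + 306\right) - \frac{5335427}{149} = -551 - \frac{5335427}{149} = - \frac{5417526}{149}$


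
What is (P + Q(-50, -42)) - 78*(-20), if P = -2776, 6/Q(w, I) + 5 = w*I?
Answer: -2547514/2095 ≈ -1216.0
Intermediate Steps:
Q(w, I) = 6/(-5 + I*w) (Q(w, I) = 6/(-5 + w*I) = 6/(-5 + I*w))
(P + Q(-50, -42)) - 78*(-20) = (-2776 + 6/(-5 - 42*(-50))) - 78*(-20) = (-2776 + 6/(-5 + 2100)) + 1560 = (-2776 + 6/2095) + 1560 = -5815714/2095 + 1560 = -2547514/2095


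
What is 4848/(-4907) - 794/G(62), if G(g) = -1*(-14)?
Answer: -283145/4907 ≈ -57.702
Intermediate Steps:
G(g) = 14
4848/(-4907) - 794/G(62) = 4848/(-4907) - 794/14 = 4848*(-1/4907) - 794*1/14 = -4848/4907 - 397/7 = -283145/4907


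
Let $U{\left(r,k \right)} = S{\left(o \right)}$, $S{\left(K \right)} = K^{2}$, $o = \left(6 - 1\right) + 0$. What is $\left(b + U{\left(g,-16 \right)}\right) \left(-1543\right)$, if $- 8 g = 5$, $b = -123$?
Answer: $151214$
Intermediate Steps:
$g = - \frac{5}{8}$ ($g = \left(- \frac{1}{8}\right) 5 = - \frac{5}{8} \approx -0.625$)
$o = 5$ ($o = 5 + 0 = 5$)
$U{\left(r,k \right)} = 25$ ($U{\left(r,k \right)} = 5^{2} = 25$)
$\left(b + U{\left(g,-16 \right)}\right) \left(-1543\right) = \left(-123 + 25\right) \left(-1543\right) = \left(-98\right) \left(-1543\right) = 151214$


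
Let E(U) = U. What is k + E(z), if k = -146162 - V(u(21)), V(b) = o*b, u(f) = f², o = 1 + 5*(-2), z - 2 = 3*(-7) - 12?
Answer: -142224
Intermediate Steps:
z = -31 (z = 2 + (3*(-7) - 12) = 2 + (-21 - 12) = 2 - 33 = -31)
o = -9 (o = 1 - 10 = -9)
V(b) = -9*b
k = -142193 (k = -146162 - (-9)*21² = -146162 - (-9)*441 = -146162 - 1*(-3969) = -146162 + 3969 = -142193)
k + E(z) = -142193 - 31 = -142224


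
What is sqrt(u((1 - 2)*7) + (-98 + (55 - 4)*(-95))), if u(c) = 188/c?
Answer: I*sqrt(243523)/7 ≈ 70.497*I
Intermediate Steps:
sqrt(u((1 - 2)*7) + (-98 + (55 - 4)*(-95))) = sqrt(188/(((1 - 2)*7)) + (-98 + (55 - 4)*(-95))) = sqrt(188/((-1*7)) + (-98 + 51*(-95))) = sqrt(188/(-7) + (-98 - 4845)) = sqrt(188*(-1/7) - 4943) = sqrt(-188/7 - 4943) = sqrt(-34789/7) = I*sqrt(243523)/7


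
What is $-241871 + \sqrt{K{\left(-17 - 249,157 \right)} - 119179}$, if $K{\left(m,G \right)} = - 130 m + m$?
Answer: $-241871 + i \sqrt{84865} \approx -2.4187 \cdot 10^{5} + 291.32 i$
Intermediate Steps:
$K{\left(m,G \right)} = - 129 m$
$-241871 + \sqrt{K{\left(-17 - 249,157 \right)} - 119179} = -241871 + \sqrt{- 129 \left(-17 - 249\right) - 119179} = -241871 + \sqrt{\left(-129\right) \left(-266\right) - 119179} = -241871 + \sqrt{34314 - 119179} = -241871 + \sqrt{-84865} = -241871 + i \sqrt{84865}$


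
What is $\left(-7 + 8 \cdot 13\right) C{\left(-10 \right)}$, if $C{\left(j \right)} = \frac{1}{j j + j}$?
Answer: $\frac{97}{90} \approx 1.0778$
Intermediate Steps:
$C{\left(j \right)} = \frac{1}{j + j^{2}}$ ($C{\left(j \right)} = \frac{1}{j^{2} + j} = \frac{1}{j + j^{2}}$)
$\left(-7 + 8 \cdot 13\right) C{\left(-10 \right)} = \left(-7 + 8 \cdot 13\right) \frac{1}{\left(-10\right) \left(1 - 10\right)} = \left(-7 + 104\right) \left(- \frac{1}{10 \left(-9\right)}\right) = 97 \left(\left(- \frac{1}{10}\right) \left(- \frac{1}{9}\right)\right) = 97 \cdot \frac{1}{90} = \frac{97}{90}$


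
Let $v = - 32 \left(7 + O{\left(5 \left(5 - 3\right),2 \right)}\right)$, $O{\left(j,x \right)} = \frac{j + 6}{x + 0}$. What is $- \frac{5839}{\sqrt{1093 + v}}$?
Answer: $- \frac{5839 \sqrt{613}}{613} \approx -235.83$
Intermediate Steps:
$O{\left(j,x \right)} = \frac{6 + j}{x}$
$v = -480$ ($v = - 32 \left(7 + \frac{6 + 5 \left(5 - 3\right)}{2}\right) = - 32 \left(7 + \frac{6 + 5 \cdot 2}{2}\right) = - 32 \left(7 + \frac{6 + 10}{2}\right) = - 32 \left(7 + \frac{1}{2} \cdot 16\right) = - 32 \left(7 + 8\right) = \left(-32\right) 15 = -480$)
$- \frac{5839}{\sqrt{1093 + v}} = - \frac{5839}{\sqrt{1093 - 480}} = - \frac{5839}{\sqrt{613}} = - 5839 \frac{\sqrt{613}}{613} = - \frac{5839 \sqrt{613}}{613}$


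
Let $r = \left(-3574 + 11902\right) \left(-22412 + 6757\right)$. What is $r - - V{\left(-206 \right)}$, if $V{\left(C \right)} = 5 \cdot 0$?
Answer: $-130374840$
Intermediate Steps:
$V{\left(C \right)} = 0$
$r = -130374840$ ($r = 8328 \left(-15655\right) = -130374840$)
$r - - V{\left(-206 \right)} = -130374840 - \left(-1\right) 0 = -130374840 - 0 = -130374840 + 0 = -130374840$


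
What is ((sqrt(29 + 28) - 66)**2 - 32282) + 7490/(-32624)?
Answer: -454602873/16312 - 132*sqrt(57) ≈ -28866.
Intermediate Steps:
((sqrt(29 + 28) - 66)**2 - 32282) + 7490/(-32624) = ((sqrt(57) - 66)**2 - 32282) + 7490*(-1/32624) = ((-66 + sqrt(57))**2 - 32282) - 3745/16312 = (-32282 + (-66 + sqrt(57))**2) - 3745/16312 = -526587729/16312 + (-66 + sqrt(57))**2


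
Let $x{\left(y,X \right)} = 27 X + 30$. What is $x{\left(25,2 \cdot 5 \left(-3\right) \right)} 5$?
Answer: $-3900$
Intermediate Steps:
$x{\left(y,X \right)} = 30 + 27 X$
$x{\left(25,2 \cdot 5 \left(-3\right) \right)} 5 = \left(30 + 27 \cdot 2 \cdot 5 \left(-3\right)\right) 5 = \left(30 + 27 \cdot 10 \left(-3\right)\right) 5 = \left(30 + 27 \left(-30\right)\right) 5 = \left(30 - 810\right) 5 = \left(-780\right) 5 = -3900$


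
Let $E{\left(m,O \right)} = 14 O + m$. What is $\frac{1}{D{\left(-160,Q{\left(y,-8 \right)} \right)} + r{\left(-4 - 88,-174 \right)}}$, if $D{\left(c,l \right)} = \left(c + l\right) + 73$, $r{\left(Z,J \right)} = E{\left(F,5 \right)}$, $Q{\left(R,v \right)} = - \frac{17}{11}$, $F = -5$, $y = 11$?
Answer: $- \frac{11}{259} \approx -0.042471$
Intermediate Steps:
$E{\left(m,O \right)} = m + 14 O$
$Q{\left(R,v \right)} = - \frac{17}{11}$ ($Q{\left(R,v \right)} = \left(-17\right) \frac{1}{11} = - \frac{17}{11}$)
$r{\left(Z,J \right)} = 65$ ($r{\left(Z,J \right)} = -5 + 14 \cdot 5 = -5 + 70 = 65$)
$D{\left(c,l \right)} = 73 + c + l$
$\frac{1}{D{\left(-160,Q{\left(y,-8 \right)} \right)} + r{\left(-4 - 88,-174 \right)}} = \frac{1}{\left(73 - 160 - \frac{17}{11}\right) + 65} = \frac{1}{- \frac{974}{11} + 65} = \frac{1}{- \frac{259}{11}} = - \frac{11}{259}$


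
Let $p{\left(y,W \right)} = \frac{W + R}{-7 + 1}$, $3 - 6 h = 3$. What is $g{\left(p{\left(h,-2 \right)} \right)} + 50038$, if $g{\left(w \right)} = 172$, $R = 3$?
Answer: $50210$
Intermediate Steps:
$h = 0$ ($h = \frac{1}{2} - \frac{1}{2} = 0$)
$p{\left(y,W \right)} = - \frac{1}{2} - \frac{W}{6}$ ($p{\left(y,W \right)} = \frac{W + 3}{-7 + 1} = \frac{3 + W}{-6} = \left(3 + W\right) \left(- \frac{1}{6}\right) = - \frac{1}{2} - \frac{W}{6}$)
$g{\left(p{\left(h,-2 \right)} \right)} + 50038 = 172 + 50038 = 50210$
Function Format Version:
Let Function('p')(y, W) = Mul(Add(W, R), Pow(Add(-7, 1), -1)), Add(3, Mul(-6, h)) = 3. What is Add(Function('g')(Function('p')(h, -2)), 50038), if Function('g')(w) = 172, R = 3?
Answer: 50210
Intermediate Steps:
h = 0 (h = Add(Rational(1, 2), Mul(Rational(-1, 6), 3)) = Add(Rational(1, 2), Rational(-1, 2)) = 0)
Function('p')(y, W) = Add(Rational(-1, 2), Mul(Rational(-1, 6), W)) (Function('p')(y, W) = Mul(Add(W, 3), Pow(Add(-7, 1), -1)) = Mul(Add(3, W), Pow(-6, -1)) = Mul(Add(3, W), Rational(-1, 6)) = Add(Rational(-1, 2), Mul(Rational(-1, 6), W)))
Add(Function('g')(Function('p')(h, -2)), 50038) = Add(172, 50038) = 50210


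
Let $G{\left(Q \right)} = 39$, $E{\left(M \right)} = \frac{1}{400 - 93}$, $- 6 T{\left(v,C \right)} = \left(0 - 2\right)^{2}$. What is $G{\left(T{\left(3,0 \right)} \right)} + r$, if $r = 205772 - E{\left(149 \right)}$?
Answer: $\frac{63183976}{307} \approx 2.0581 \cdot 10^{5}$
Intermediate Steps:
$T{\left(v,C \right)} = - \frac{2}{3}$ ($T{\left(v,C \right)} = - \frac{\left(0 - 2\right)^{2}}{6} = - \frac{\left(-2\right)^{2}}{6} = \left(- \frac{1}{6}\right) 4 = - \frac{2}{3}$)
$E{\left(M \right)} = \frac{1}{307}$
$r = \frac{63172003}{307}$ ($r = 205772 - \frac{1}{307} = \frac{63172003}{307} \approx 2.0577 \cdot 10^{5}$)
$G{\left(T{\left(3,0 \right)} \right)} + r = 39 + \frac{63172003}{307} = \frac{63183976}{307}$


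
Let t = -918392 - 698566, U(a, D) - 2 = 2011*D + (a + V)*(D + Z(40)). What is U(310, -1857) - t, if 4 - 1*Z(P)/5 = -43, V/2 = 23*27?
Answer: -4634811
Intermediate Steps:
V = 1242 (V = 2*(23*27) = 2*621 = 1242)
Z(P) = 235 (Z(P) = 20 - 5*(-43) = 20 + 215 = 235)
U(a, D) = 2 + 2011*D + (235 + D)*(1242 + a) (U(a, D) = 2 + (2011*D + (a + 1242)*(D + 235)) = 2 + (2011*D + (1242 + a)*(235 + D)) = 2 + (2011*D + (235 + D)*(1242 + a)) = 2 + 2011*D + (235 + D)*(1242 + a))
t = -1616958
U(310, -1857) - t = (291872 + 235*310 + 3253*(-1857) - 1857*310) - 1*(-1616958) = (291872 + 72850 - 6040821 - 575670) + 1616958 = -6251769 + 1616958 = -4634811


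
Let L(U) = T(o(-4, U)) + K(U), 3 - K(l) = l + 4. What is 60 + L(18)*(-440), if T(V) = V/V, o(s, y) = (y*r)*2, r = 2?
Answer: 7980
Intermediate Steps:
o(s, y) = 4*y (o(s, y) = (y*2)*2 = (2*y)*2 = 4*y)
T(V) = 1
K(l) = -1 - l (K(l) = 3 - (l + 4) = 3 - (4 + l) = 3 + (-4 - l) = -1 - l)
L(U) = -U (L(U) = 1 + (-1 - U) = -U)
60 + L(18)*(-440) = 60 - 1*18*(-440) = 60 - 18*(-440) = 60 + 7920 = 7980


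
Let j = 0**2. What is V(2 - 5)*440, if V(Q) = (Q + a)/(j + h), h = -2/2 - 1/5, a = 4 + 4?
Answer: -5500/3 ≈ -1833.3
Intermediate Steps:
a = 8
h = -6/5 (h = -2*1/2 - 1*1/5 = -1 - 1/5 = -6/5 ≈ -1.2000)
j = 0
V(Q) = -20/3 - 5*Q/6 (V(Q) = (Q + 8)/(0 - 6/5) = (8 + Q)/(-6/5) = (8 + Q)*(-5/6) = -20/3 - 5*Q/6)
V(2 - 5)*440 = (-20/3 - 5*(2 - 5)/6)*440 = (-20/3 - 5/6*(-3))*440 = (-20/3 + 5/2)*440 = -25/6*440 = -5500/3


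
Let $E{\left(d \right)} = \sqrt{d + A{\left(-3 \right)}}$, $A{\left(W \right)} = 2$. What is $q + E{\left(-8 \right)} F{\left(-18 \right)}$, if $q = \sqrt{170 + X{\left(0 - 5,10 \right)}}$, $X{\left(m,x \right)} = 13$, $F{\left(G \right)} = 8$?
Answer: $\sqrt{183} + 8 i \sqrt{6} \approx 13.528 + 19.596 i$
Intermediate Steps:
$E{\left(d \right)} = \sqrt{2 + d}$ ($E{\left(d \right)} = \sqrt{d + 2} = \sqrt{2 + d}$)
$q = \sqrt{183}$ ($q = \sqrt{170 + 13} = \sqrt{183} \approx 13.528$)
$q + E{\left(-8 \right)} F{\left(-18 \right)} = \sqrt{183} + \sqrt{2 - 8} \cdot 8 = \sqrt{183} + \sqrt{-6} \cdot 8 = \sqrt{183} + i \sqrt{6} \cdot 8 = \sqrt{183} + 8 i \sqrt{6}$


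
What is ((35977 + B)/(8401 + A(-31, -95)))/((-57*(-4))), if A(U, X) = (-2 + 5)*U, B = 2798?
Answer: 12925/631408 ≈ 0.020470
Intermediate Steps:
A(U, X) = 3*U
((35977 + B)/(8401 + A(-31, -95)))/((-57*(-4))) = ((35977 + 2798)/(8401 + 3*(-31)))/((-57*(-4))) = (38775/(8401 - 93))/228 = (38775/8308)*(1/228) = 12925/631408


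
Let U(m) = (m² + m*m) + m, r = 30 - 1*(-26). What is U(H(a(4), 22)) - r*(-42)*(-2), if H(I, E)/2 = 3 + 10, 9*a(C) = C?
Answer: -3326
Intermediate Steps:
a(C) = C/9
r = 56 (r = 30 + 26 = 56)
H(I, E) = 26 (H(I, E) = 2*(3 + 10) = 2*13 = 26)
U(m) = m + 2*m² (U(m) = (m² + m²) + m = 2*m² + m = m + 2*m²)
U(H(a(4), 22)) - r*(-42)*(-2) = 26*(1 + 2*26) - 56*(-42)*(-2) = 26*(1 + 52) - (-2352)*(-2) = 26*53 - 1*4704 = 1378 - 4704 = -3326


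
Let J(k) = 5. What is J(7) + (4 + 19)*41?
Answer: 948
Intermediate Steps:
J(7) + (4 + 19)*41 = 5 + (4 + 19)*41 = 5 + 23*41 = 5 + 943 = 948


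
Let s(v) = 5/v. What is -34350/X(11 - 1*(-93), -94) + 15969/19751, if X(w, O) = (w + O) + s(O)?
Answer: -12751814577/3693437 ≈ -3452.6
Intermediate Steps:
X(w, O) = O + w + 5/O (X(w, O) = (w + O) + 5/O = (O + w) + 5/O = O + w + 5/O)
-34350/X(11 - 1*(-93), -94) + 15969/19751 = -34350/(-94 + (11 - 1*(-93)) + 5/(-94)) + 15969/19751 = -34350/(-94 + (11 + 93) + 5*(-1/94)) + 15969*(1/19751) = -34350/(-94 + 104 - 5/94) + 15969/19751 = -34350/935/94 + 15969/19751 = -34350*94/935 + 15969/19751 = -645780/187 + 15969/19751 = -12751814577/3693437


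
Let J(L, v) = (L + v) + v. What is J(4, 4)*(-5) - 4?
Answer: -64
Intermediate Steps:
J(L, v) = L + 2*v
J(4, 4)*(-5) - 4 = (4 + 2*4)*(-5) - 4 = (4 + 8)*(-5) - 4 = 12*(-5) - 4 = -60 - 4 = -64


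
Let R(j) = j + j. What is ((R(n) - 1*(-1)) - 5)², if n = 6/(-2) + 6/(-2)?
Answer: 256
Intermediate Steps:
n = -6 (n = 6*(-½) + 6*(-½) = -3 - 3 = -6)
R(j) = 2*j
((R(n) - 1*(-1)) - 5)² = ((2*(-6) - 1*(-1)) - 5)² = ((-12 + 1) - 5)² = (-11 - 5)² = (-16)² = 256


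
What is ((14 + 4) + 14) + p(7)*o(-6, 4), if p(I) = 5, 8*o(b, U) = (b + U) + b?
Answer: 27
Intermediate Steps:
o(b, U) = b/4 + U/8 (o(b, U) = ((b + U) + b)/8 = ((U + b) + b)/8 = (U + 2*b)/8 = b/4 + U/8)
((14 + 4) + 14) + p(7)*o(-6, 4) = ((14 + 4) + 14) + 5*((1/4)*(-6) + (1/8)*4) = (18 + 14) + 5*(-3/2 + 1/2) = 32 + 5*(-1) = 32 - 5 = 27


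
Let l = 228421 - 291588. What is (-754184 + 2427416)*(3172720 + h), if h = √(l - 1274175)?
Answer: 5308696631040 + 1673232*I*√1337342 ≈ 5.3087e+12 + 1.935e+9*I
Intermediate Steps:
l = -63167
h = I*√1337342 (h = √(-63167 - 1274175) = √(-1337342) = I*√1337342 ≈ 1156.4*I)
(-754184 + 2427416)*(3172720 + h) = (-754184 + 2427416)*(3172720 + I*√1337342) = 1673232*(3172720 + I*√1337342) = 5308696631040 + 1673232*I*√1337342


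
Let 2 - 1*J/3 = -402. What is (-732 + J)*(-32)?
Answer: -15360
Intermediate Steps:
J = 1212 (J = 6 - 3*(-402) = 6 + 1206 = 1212)
(-732 + J)*(-32) = (-732 + 1212)*(-32) = 480*(-32) = -15360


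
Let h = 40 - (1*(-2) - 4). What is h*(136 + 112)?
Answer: 11408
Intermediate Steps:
h = 46 (h = 40 - (-2 - 4) = 40 - 1*(-6) = 40 + 6 = 46)
h*(136 + 112) = 46*(136 + 112) = 46*248 = 11408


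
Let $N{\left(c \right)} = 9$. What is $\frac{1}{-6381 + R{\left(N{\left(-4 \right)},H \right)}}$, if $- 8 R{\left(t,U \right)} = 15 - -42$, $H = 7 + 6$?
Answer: $- \frac{8}{51105} \approx -0.00015654$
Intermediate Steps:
$H = 13$
$R{\left(t,U \right)} = - \frac{57}{8}$ ($R{\left(t,U \right)} = - \frac{15 - -42}{8} = - \frac{15 + 42}{8} = \left(- \frac{1}{8}\right) 57 = - \frac{57}{8}$)
$\frac{1}{-6381 + R{\left(N{\left(-4 \right)},H \right)}} = \frac{1}{-6381 - \frac{57}{8}} = \frac{1}{- \frac{51105}{8}} = - \frac{8}{51105}$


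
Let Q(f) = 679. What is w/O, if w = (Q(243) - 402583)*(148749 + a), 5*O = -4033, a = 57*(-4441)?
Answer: -209769773760/4033 ≈ -5.2013e+7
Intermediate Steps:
a = -253137
O = -4033/5 (O = (⅕)*(-4033) = -4033/5 ≈ -806.60)
w = 41953954752 (w = (679 - 402583)*(148749 - 253137) = -401904*(-104388) = 41953954752)
w/O = 41953954752/(-4033/5) = 41953954752*(-5/4033) = -209769773760/4033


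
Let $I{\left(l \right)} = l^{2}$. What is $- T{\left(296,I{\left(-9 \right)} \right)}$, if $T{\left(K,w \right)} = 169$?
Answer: $-169$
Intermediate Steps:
$- T{\left(296,I{\left(-9 \right)} \right)} = \left(-1\right) 169 = -169$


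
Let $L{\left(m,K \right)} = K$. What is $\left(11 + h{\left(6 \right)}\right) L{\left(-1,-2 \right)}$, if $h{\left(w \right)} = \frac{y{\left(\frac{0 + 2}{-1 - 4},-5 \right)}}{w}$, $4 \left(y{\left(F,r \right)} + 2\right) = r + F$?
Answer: $- \frac{1253}{60} \approx -20.883$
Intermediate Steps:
$y{\left(F,r \right)} = -2 + \frac{F}{4} + \frac{r}{4}$ ($y{\left(F,r \right)} = -2 + \frac{r + F}{4} = -2 + \frac{F + r}{4} = -2 + \left(\frac{F}{4} + \frac{r}{4}\right) = -2 + \frac{F}{4} + \frac{r}{4}$)
$h{\left(w \right)} = - \frac{67}{20 w}$ ($h{\left(w \right)} = \frac{-2 + \frac{\left(0 + 2\right) \frac{1}{-1 - 4}}{4} + \frac{1}{4} \left(-5\right)}{w} = \frac{-2 + \frac{2 \frac{1}{-5}}{4} - \frac{5}{4}}{w} = \frac{-2 + \frac{2 \left(- \frac{1}{5}\right)}{4} - \frac{5}{4}}{w} = \frac{-2 + \frac{1}{4} \left(- \frac{2}{5}\right) - \frac{5}{4}}{w} = \frac{-2 - \frac{1}{10} - \frac{5}{4}}{w} = - \frac{67}{20 w}$)
$\left(11 + h{\left(6 \right)}\right) L{\left(-1,-2 \right)} = \left(11 - \frac{67}{20 \cdot 6}\right) \left(-2\right) = \left(11 - \frac{67}{120}\right) \left(-2\right) = \frac{1253}{120} \left(-2\right) = - \frac{1253}{60}$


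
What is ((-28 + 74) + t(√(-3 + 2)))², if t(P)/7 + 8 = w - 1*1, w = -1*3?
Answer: 1444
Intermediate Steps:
w = -3
t(P) = -84 (t(P) = -56 + 7*(-3 - 1*1) = -56 + 7*(-3 - 1) = -56 + 7*(-4) = -56 - 28 = -84)
((-28 + 74) + t(√(-3 + 2)))² = ((-28 + 74) - 84)² = (46 - 84)² = (-38)² = 1444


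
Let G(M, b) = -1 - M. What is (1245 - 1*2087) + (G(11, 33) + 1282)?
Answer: 428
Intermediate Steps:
(1245 - 1*2087) + (G(11, 33) + 1282) = (1245 - 1*2087) + ((-1 - 1*11) + 1282) = (1245 - 2087) + ((-1 - 11) + 1282) = -842 + (-12 + 1282) = -842 + 1270 = 428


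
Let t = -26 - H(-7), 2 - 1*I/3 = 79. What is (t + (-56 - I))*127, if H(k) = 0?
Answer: 18923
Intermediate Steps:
I = -231 (I = 6 - 3*79 = 6 - 237 = -231)
t = -26 (t = -26 - 1*0 = -26 + 0 = -26)
(t + (-56 - I))*127 = (-26 + (-56 - 1*(-231)))*127 = (-26 + (-56 + 231))*127 = (-26 + 175)*127 = 149*127 = 18923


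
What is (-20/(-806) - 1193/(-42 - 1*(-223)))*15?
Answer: -7184535/72943 ≈ -98.495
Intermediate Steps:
(-20/(-806) - 1193/(-42 - 1*(-223)))*15 = (-20*(-1/806) - 1193/(-42 + 223))*15 = (10/403 - 1193/181)*15 = -478969/72943*15 = -7184535/72943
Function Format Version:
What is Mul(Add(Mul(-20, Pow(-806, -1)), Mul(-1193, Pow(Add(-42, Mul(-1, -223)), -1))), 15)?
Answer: Rational(-7184535, 72943) ≈ -98.495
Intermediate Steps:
Mul(Add(Mul(-20, Pow(-806, -1)), Mul(-1193, Pow(Add(-42, Mul(-1, -223)), -1))), 15) = Mul(Add(Mul(-20, Rational(-1, 806)), Mul(-1193, Pow(Add(-42, 223), -1))), 15) = Mul(Add(Rational(10, 403), Mul(-1193, Pow(181, -1))), 15) = Mul(Add(Rational(10, 403), Mul(-1193, Rational(1, 181))), 15) = Mul(Add(Rational(10, 403), Rational(-1193, 181)), 15) = Mul(Rational(-478969, 72943), 15) = Rational(-7184535, 72943)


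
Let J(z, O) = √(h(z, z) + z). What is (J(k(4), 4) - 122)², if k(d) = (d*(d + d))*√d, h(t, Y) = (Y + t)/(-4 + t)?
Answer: 224252/15 - 976*√930/15 ≈ 12966.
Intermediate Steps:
h(t, Y) = (Y + t)/(-4 + t)
k(d) = 2*d^(5/2) (k(d) = (d*(2*d))*√d = (2*d²)*√d = 2*d^(5/2))
J(z, O) = √(z + 2*z/(-4 + z)) (J(z, O) = √((z + z)/(-4 + z) + z) = √((2*z)/(-4 + z) + z) = √(2*z/(-4 + z) + z) = √(z + 2*z/(-4 + z)))
(J(k(4), 4) - 122)² = (√((2*4^(5/2))*(-2 + 2*4^(5/2))/(-4 + 2*4^(5/2))) - 122)² = (√((2*32)*(-2 + 2*32)/(-4 + 2*32)) - 122)² = (√(64*(-2 + 64)/(-4 + 64)) - 122)² = (√(64*62/60) - 122)² = (√(64*(1/60)*62) - 122)² = (√(992/15) - 122)² = (4*√930/15 - 122)² = (-122 + 4*√930/15)²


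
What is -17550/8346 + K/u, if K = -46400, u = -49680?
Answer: -77665/66447 ≈ -1.1688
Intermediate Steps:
-17550/8346 + K/u = -17550/8346 - 46400/(-49680) = -17550*1/8346 - 46400*(-1/49680) = -225/107 + 580/621 = -77665/66447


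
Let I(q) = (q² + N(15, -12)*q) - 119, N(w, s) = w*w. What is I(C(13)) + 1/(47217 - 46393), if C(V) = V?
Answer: 2451401/824 ≈ 2975.0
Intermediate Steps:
N(w, s) = w²
I(q) = -119 + q² + 225*q (I(q) = (q² + 15²*q) - 119 = (q² + 225*q) - 119 = -119 + q² + 225*q)
I(C(13)) + 1/(47217 - 46393) = (-119 + 13² + 225*13) + 1/(47217 - 46393) = (-119 + 169 + 2925) + 1/824 = 2975 + 1/824 = 2451401/824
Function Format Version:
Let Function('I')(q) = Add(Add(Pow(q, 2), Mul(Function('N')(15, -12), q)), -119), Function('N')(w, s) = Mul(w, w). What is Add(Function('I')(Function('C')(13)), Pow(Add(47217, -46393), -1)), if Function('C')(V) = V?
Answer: Rational(2451401, 824) ≈ 2975.0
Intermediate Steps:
Function('N')(w, s) = Pow(w, 2)
Function('I')(q) = Add(-119, Pow(q, 2), Mul(225, q)) (Function('I')(q) = Add(Add(Pow(q, 2), Mul(Pow(15, 2), q)), -119) = Add(Add(Pow(q, 2), Mul(225, q)), -119) = Add(-119, Pow(q, 2), Mul(225, q)))
Add(Function('I')(Function('C')(13)), Pow(Add(47217, -46393), -1)) = Add(Add(-119, Pow(13, 2), Mul(225, 13)), Pow(Add(47217, -46393), -1)) = Add(Add(-119, 169, 2925), Pow(824, -1)) = Add(2975, Rational(1, 824)) = Rational(2451401, 824)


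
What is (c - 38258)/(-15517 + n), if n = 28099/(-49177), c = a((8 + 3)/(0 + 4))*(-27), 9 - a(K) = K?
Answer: 7558849139/3052430432 ≈ 2.4763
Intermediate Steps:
a(K) = 9 - K
c = -675/4 (c = (9 - (8 + 3)/(0 + 4))*(-27) = (9 - 11/4)*(-27) = (25/4)*(-27) = -675/4 ≈ -168.75)
n = -28099/49177 (n = 28099*(-1/49177) = -28099/49177 ≈ -0.57139)
(c - 38258)/(-15517 + n) = (-675/4 - 38258)/(-15517 - 28099/49177) = -153707/(4*(-763107608/49177)) = -153707/4*(-49177/763107608) = 7558849139/3052430432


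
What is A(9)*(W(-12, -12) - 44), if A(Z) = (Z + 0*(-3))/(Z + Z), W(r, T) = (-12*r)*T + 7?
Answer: -1765/2 ≈ -882.50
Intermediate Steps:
W(r, T) = 7 - 12*T*r (W(r, T) = -12*T*r + 7 = 7 - 12*T*r)
A(Z) = ½ (A(Z) = (Z + 0)/((2*Z)) = Z*(1/(2*Z)) = ½)
A(9)*(W(-12, -12) - 44) = ((7 - 12*(-12)*(-12)) - 44)/2 = ((7 - 1728) - 44)/2 = (-1721 - 44)/2 = (½)*(-1765) = -1765/2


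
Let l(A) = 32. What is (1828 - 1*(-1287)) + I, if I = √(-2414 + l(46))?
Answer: 3115 + I*√2382 ≈ 3115.0 + 48.806*I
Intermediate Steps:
I = I*√2382 (I = √(-2414 + 32) = √(-2382) = I*√2382 ≈ 48.806*I)
(1828 - 1*(-1287)) + I = (1828 - 1*(-1287)) + I*√2382 = (1828 + 1287) + I*√2382 = 3115 + I*√2382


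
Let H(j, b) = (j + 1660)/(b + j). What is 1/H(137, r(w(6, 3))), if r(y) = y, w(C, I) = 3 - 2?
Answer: 46/599 ≈ 0.076795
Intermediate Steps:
w(C, I) = 1
H(j, b) = (1660 + j)/(b + j)
1/H(137, r(w(6, 3))) = 1/((1660 + 137)/(1 + 137)) = 1/(1797/138) = 1/((1/138)*1797) = 1/(599/46) = 46/599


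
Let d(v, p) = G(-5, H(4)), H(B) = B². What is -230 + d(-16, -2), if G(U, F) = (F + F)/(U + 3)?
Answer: -246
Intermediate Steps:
G(U, F) = 2*F/(3 + U) (G(U, F) = (2*F)/(3 + U) = 2*F/(3 + U))
d(v, p) = -16 (d(v, p) = 2*4²/(3 - 5) = 2*16/(-2) = 2*16*(-½) = -16)
-230 + d(-16, -2) = -230 - 16 = -246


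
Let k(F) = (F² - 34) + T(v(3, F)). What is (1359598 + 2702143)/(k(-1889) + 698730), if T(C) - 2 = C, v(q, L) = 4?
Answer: 4061741/4267023 ≈ 0.95189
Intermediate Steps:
T(C) = 2 + C
k(F) = -28 + F² (k(F) = (F² - 34) + (2 + 4) = (-34 + F²) + 6 = -28 + F²)
(1359598 + 2702143)/(k(-1889) + 698730) = (1359598 + 2702143)/((-28 + (-1889)²) + 698730) = 4061741/((-28 + 3568321) + 698730) = 4061741/(3568293 + 698730) = 4061741/4267023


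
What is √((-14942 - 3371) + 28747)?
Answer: √10434 ≈ 102.15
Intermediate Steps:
√((-14942 - 3371) + 28747) = √(-18313 + 28747) = √10434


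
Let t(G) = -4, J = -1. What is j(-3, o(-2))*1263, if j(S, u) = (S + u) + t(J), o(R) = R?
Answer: -11367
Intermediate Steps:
j(S, u) = -4 + S + u (j(S, u) = (S + u) - 4 = -4 + S + u)
j(-3, o(-2))*1263 = (-4 - 3 - 2)*1263 = -9*1263 = -11367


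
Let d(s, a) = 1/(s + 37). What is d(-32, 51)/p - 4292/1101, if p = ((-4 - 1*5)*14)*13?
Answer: -11717527/3005730 ≈ -3.8984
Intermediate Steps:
d(s, a) = 1/(37 + s)
p = -1638 (p = ((-4 - 5)*14)*13 = -9*14*13 = -126*13 = -1638)
d(-32, 51)/p - 4292/1101 = 1/((37 - 32)*(-1638)) - 4292/1101 = -1/1638/5 - 4292*1/1101 = (⅕)*(-1/1638) - 4292/1101 = -1/8190 - 4292/1101 = -11717527/3005730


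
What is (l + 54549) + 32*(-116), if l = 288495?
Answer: 339332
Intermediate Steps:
(l + 54549) + 32*(-116) = (288495 + 54549) + 32*(-116) = 343044 - 3712 = 339332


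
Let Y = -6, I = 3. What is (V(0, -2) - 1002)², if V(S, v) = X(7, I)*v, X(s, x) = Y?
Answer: 980100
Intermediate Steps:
X(s, x) = -6
V(S, v) = -6*v
(V(0, -2) - 1002)² = (-6*(-2) - 1002)² = (12 - 1002)² = (-990)² = 980100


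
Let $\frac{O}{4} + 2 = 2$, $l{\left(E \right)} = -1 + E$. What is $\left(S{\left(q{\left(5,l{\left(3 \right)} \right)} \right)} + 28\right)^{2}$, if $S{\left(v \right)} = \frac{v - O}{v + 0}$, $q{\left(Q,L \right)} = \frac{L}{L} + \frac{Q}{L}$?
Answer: $841$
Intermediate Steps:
$O = 0$ ($O = -8 + 4 \cdot 2 = -8 + 8 = 0$)
$q{\left(Q,L \right)} = 1 + \frac{Q}{L}$
$S{\left(v \right)} = 1$ ($S{\left(v \right)} = \frac{v - 0}{v + 0} = \frac{v + 0}{v} = \frac{v}{v} = 1$)
$\left(S{\left(q{\left(5,l{\left(3 \right)} \right)} \right)} + 28\right)^{2} = \left(1 + 28\right)^{2} = 29^{2} = 841$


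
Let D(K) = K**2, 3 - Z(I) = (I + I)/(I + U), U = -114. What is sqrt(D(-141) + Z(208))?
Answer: 2*sqrt(10978495)/47 ≈ 140.99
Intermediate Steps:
Z(I) = 3 - 2*I/(-114 + I) (Z(I) = 3 - (I + I)/(I - 114) = 3 - 2*I/(-114 + I))
sqrt(D(-141) + Z(208)) = sqrt((-141)**2 + (-342 + 208)/(-114 + 208)) = sqrt(19881 - 134/94) = sqrt(19881 + (1/94)*(-134)) = sqrt(19881 - 67/47) = sqrt(934340/47) = 2*sqrt(10978495)/47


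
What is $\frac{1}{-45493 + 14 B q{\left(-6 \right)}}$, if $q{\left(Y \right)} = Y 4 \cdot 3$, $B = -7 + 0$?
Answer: $- \frac{1}{38437} \approx -2.6017 \cdot 10^{-5}$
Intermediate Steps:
$B = -7$
$q{\left(Y \right)} = 12 Y$ ($q{\left(Y \right)} = 4 Y 3 = 12 Y$)
$\frac{1}{-45493 + 14 B q{\left(-6 \right)}} = \frac{1}{-45493 + 14 \left(-7\right) 12 \left(-6\right)} = \frac{1}{-45493 - -7056} = \frac{1}{-45493 + 7056} = \frac{1}{-38437} = - \frac{1}{38437}$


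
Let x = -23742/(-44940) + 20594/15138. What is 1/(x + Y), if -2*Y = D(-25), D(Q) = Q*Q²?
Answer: 28345905/221505920344 ≈ 0.00012797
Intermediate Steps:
D(Q) = Q³
x = 107075063/56691810 (x = -23742*(-1/44940) + 20594*(1/15138) = 3957/7490 + 10297/7569 = 107075063/56691810 ≈ 1.8887)
Y = 15625/2 (Y = -½*(-25)³ = -½*(-15625) = 15625/2 ≈ 7812.5)
1/(x + Y) = 1/(107075063/56691810 + 15625/2) = 1/(221505920344/28345905) = 28345905/221505920344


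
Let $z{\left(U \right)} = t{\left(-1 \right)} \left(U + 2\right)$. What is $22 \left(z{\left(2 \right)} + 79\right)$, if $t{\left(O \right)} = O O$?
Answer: $1826$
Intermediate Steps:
$t{\left(O \right)} = O^{2}$
$z{\left(U \right)} = 2 + U$ ($z{\left(U \right)} = \left(-1\right)^{2} \left(U + 2\right) = 1 \left(2 + U\right) = 2 + U$)
$22 \left(z{\left(2 \right)} + 79\right) = 22 \left(\left(2 + 2\right) + 79\right) = 22 \left(4 + 79\right) = 22 \cdot 83 = 1826$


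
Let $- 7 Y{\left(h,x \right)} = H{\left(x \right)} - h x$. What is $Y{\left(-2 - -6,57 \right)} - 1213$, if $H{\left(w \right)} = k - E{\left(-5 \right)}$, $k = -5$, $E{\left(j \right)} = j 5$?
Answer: $- \frac{8283}{7} \approx -1183.3$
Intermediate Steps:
$E{\left(j \right)} = 5 j$
$H{\left(w \right)} = 20$ ($H{\left(w \right)} = -5 - 5 \left(-5\right) = -5 - -25 = -5 + 25 = 20$)
$Y{\left(h,x \right)} = - \frac{20}{7} + \frac{h x}{7}$ ($Y{\left(h,x \right)} = - \frac{20 - h x}{7} = - \frac{20}{7} + \frac{h x}{7}$)
$Y{\left(-2 - -6,57 \right)} - 1213 = \left(- \frac{20}{7} + \frac{1}{7} \left(-2 - -6\right) 57\right) - 1213 = \left(- \frac{20}{7} + \frac{1}{7} \left(-2 + 6\right) 57\right) - 1213 = \left(- \frac{20}{7} + \frac{1}{7} \cdot 4 \cdot 57\right) - 1213 = \left(- \frac{20}{7} + \frac{228}{7}\right) - 1213 = \frac{208}{7} - 1213 = - \frac{8283}{7}$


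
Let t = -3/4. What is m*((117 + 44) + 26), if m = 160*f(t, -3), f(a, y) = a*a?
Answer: 16830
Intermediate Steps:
t = -3/4 (t = -3*1/4 = -3/4 ≈ -0.75000)
f(a, y) = a**2
m = 90 (m = 160*(-3/4)**2 = 160*(9/16) = 90)
m*((117 + 44) + 26) = 90*((117 + 44) + 26) = 90*(161 + 26) = 90*187 = 16830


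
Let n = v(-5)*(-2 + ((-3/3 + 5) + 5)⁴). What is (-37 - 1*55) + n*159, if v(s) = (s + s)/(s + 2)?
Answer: 3476178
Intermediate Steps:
v(s) = 2*s/(2 + s) (v(s) = (2*s)/(2 + s) = 2*s/(2 + s))
n = 65590/3 (n = (2*(-5)/(2 - 5))*(-2 + ((-3/3 + 5) + 5)⁴) = (2*(-5)/(-3))*(-2 + ((-3*⅓ + 5) + 5)⁴) = (2*(-5)*(-⅓))*(-2 + ((-1 + 5) + 5)⁴) = 10*(-2 + (4 + 5)⁴)/3 = 10*(-2 + 9⁴)/3 = 10*(-2 + 6561)/3 = (10/3)*6559 = 65590/3 ≈ 21863.)
(-37 - 1*55) + n*159 = (-37 - 1*55) + (65590/3)*159 = (-37 - 55) + 3476270 = -92 + 3476270 = 3476178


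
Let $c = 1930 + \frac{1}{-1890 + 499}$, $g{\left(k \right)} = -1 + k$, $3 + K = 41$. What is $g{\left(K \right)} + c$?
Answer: $\frac{2736096}{1391} \approx 1967.0$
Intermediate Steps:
$K = 38$ ($K = -3 + 41 = 38$)
$c = \frac{2684629}{1391}$ ($c = 1930 + \frac{1}{-1391} = 1930 - \frac{1}{1391} = \frac{2684629}{1391} \approx 1930.0$)
$g{\left(K \right)} + c = \left(-1 + 38\right) + \frac{2684629}{1391} = 37 + \frac{2684629}{1391} = \frac{2736096}{1391}$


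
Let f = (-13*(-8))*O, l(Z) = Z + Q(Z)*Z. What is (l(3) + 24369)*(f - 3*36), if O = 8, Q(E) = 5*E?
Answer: 17677908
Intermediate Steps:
l(Z) = Z + 5*Z² (l(Z) = Z + (5*Z)*Z = Z + 5*Z²)
f = 832 (f = -13*(-8)*8 = 104*8 = 832)
(l(3) + 24369)*(f - 3*36) = (3*(1 + 5*3) + 24369)*(832 - 3*36) = (3*(1 + 15) + 24369)*(832 - 108) = (3*16 + 24369)*724 = (48 + 24369)*724 = 24417*724 = 17677908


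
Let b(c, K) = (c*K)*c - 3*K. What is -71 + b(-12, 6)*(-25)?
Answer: -21221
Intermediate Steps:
b(c, K) = -3*K + K*c**2 (b(c, K) = (K*c)*c - 3*K = K*c**2 - 3*K = -3*K + K*c**2)
-71 + b(-12, 6)*(-25) = -71 + (6*(-3 + (-12)**2))*(-25) = -71 + (6*(-3 + 144))*(-25) = -71 + (6*141)*(-25) = -71 + 846*(-25) = -71 - 21150 = -21221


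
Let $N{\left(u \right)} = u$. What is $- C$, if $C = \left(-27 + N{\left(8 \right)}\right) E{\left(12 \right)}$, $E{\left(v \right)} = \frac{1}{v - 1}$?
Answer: $\frac{19}{11} \approx 1.7273$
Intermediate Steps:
$E{\left(v \right)} = \frac{1}{-1 + v}$
$C = - \frac{19}{11}$ ($C = \frac{-27 + 8}{-1 + 12} = - \frac{19}{11} \approx -1.7273$)
$- C = \left(-1\right) \left(- \frac{19}{11}\right) = \frac{19}{11}$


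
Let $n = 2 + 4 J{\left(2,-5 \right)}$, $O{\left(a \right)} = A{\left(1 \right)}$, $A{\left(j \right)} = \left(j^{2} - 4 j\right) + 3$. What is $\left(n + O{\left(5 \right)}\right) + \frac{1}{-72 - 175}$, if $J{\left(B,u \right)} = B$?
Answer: $\frac{2469}{247} \approx 9.996$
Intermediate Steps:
$A{\left(j \right)} = 3 + j^{2} - 4 j$
$O{\left(a \right)} = 0$ ($O{\left(a \right)} = 3 + 1^{2} - 4 = 3 + 1 - 4 = 0$)
$n = 10$ ($n = 2 + 4 \cdot 2 = 2 + 8 = 10$)
$\left(n + O{\left(5 \right)}\right) + \frac{1}{-72 - 175} = \left(10 + 0\right) + \frac{1}{-72 - 175} = 10 + \frac{1}{-247} = 10 - \frac{1}{247} = \frac{2469}{247}$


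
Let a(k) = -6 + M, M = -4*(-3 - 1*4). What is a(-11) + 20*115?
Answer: 2322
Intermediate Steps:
M = 28 (M = -4*(-3 - 4) = -4*(-7) = 28)
a(k) = 22 (a(k) = -6 + 28 = 22)
a(-11) + 20*115 = 22 + 20*115 = 22 + 2300 = 2322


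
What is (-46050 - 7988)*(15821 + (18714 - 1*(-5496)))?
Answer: -2163195178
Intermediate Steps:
(-46050 - 7988)*(15821 + (18714 - 1*(-5496))) = -54038*(15821 + (18714 + 5496)) = -54038*(15821 + 24210) = -54038*40031 = -2163195178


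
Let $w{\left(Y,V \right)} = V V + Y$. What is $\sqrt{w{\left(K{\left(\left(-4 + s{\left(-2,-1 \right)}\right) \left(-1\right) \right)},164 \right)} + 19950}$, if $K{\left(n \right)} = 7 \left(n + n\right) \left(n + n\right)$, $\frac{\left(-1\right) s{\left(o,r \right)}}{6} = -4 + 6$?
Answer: $\sqrt{54014} \approx 232.41$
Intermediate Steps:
$s{\left(o,r \right)} = -12$ ($s{\left(o,r \right)} = - 6 \left(-4 + 6\right) = \left(-6\right) 2 = -12$)
$K{\left(n \right)} = 28 n^{2}$ ($K{\left(n \right)} = 7 \cdot 2 n 2 n = 7 \cdot 4 n^{2} = 28 n^{2}$)
$w{\left(Y,V \right)} = Y + V^{2}$ ($w{\left(Y,V \right)} = V^{2} + Y = Y + V^{2}$)
$\sqrt{w{\left(K{\left(\left(-4 + s{\left(-2,-1 \right)}\right) \left(-1\right) \right)},164 \right)} + 19950} = \sqrt{\left(28 \left(\left(-4 - 12\right) \left(-1\right)\right)^{2} + 164^{2}\right) + 19950} = \sqrt{\left(28 \left(\left(-16\right) \left(-1\right)\right)^{2} + 26896\right) + 19950} = \sqrt{\left(28 \cdot 16^{2} + 26896\right) + 19950} = \sqrt{\left(28 \cdot 256 + 26896\right) + 19950} = \sqrt{\left(7168 + 26896\right) + 19950} = \sqrt{34064 + 19950} = \sqrt{54014}$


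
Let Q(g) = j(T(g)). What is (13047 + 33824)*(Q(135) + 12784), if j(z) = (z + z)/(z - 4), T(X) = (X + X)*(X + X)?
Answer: 5460754272743/9112 ≈ 5.9929e+8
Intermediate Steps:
T(X) = 4*X² (T(X) = (2*X)*(2*X) = 4*X²)
j(z) = 2*z/(-4 + z) (j(z) = (2*z)/(-4 + z) = 2*z/(-4 + z))
Q(g) = 8*g²/(-4 + 4*g²) (Q(g) = 2*(4*g²)/(-4 + 4*g²) = 8*g²/(-4 + 4*g²))
(13047 + 33824)*(Q(135) + 12784) = (13047 + 33824)*(2*135²/(-1 + 135²) + 12784) = 46871*(2*18225/(-1 + 18225) + 12784) = 46871*(2*18225/18224 + 12784) = 46871*(2*18225*(1/18224) + 12784) = 46871*(18225/9112 + 12784) = 46871*(116506033/9112) = 5460754272743/9112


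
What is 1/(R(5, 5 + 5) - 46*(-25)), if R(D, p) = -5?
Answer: 1/1145 ≈ 0.00087336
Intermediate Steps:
1/(R(5, 5 + 5) - 46*(-25)) = 1/(-5 - 46*(-25)) = 1/(-5 + 1150) = 1/1145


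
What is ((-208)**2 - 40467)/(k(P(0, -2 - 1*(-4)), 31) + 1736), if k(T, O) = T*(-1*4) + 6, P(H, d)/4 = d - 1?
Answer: 2797/1726 ≈ 1.6205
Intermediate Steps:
P(H, d) = -4 + 4*d (P(H, d) = 4*(d - 1) = 4*(-1 + d) = -4 + 4*d)
k(T, O) = 6 - 4*T (k(T, O) = T*(-4) + 6 = -4*T + 6 = 6 - 4*T)
((-208)**2 - 40467)/(k(P(0, -2 - 1*(-4)), 31) + 1736) = ((-208)**2 - 40467)/((6 - 4*(-4 + 4*(-2 - 1*(-4)))) + 1736) = (43264 - 40467)/((6 - 4*(-4 + 4*(-2 + 4))) + 1736) = 2797/((6 - 4*(-4 + 4*2)) + 1736) = 2797/((6 - 4*(-4 + 8)) + 1736) = 2797/((6 - 4*4) + 1736) = 2797/((6 - 16) + 1736) = 2797/(-10 + 1736) = 2797/1726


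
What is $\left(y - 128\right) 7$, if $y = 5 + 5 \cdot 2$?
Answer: $-791$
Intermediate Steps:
$y = 15$ ($y = 5 + 10 = 15$)
$\left(y - 128\right) 7 = \left(15 - 128\right) 7 = \left(-113\right) 7 = -791$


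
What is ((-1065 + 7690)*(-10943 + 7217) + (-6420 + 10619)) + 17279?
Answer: -24663272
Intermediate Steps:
((-1065 + 7690)*(-10943 + 7217) + (-6420 + 10619)) + 17279 = (6625*(-3726) + 4199) + 17279 = (-24684750 + 4199) + 17279 = -24680551 + 17279 = -24663272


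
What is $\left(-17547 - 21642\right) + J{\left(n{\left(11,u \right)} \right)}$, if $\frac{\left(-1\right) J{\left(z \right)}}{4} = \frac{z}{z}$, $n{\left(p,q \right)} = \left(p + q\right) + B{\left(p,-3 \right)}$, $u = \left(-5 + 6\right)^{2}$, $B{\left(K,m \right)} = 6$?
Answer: $-39193$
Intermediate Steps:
$u = 1$ ($u = 1^{2} = 1$)
$n{\left(p,q \right)} = 6 + p + q$ ($n{\left(p,q \right)} = \left(p + q\right) + 6 = 6 + p + q$)
$J{\left(z \right)} = -4$ ($J{\left(z \right)} = - 4 \frac{z}{z} = \left(-4\right) 1 = -4$)
$\left(-17547 - 21642\right) + J{\left(n{\left(11,u \right)} \right)} = \left(-17547 - 21642\right) - 4 = -39189 - 4 = -39193$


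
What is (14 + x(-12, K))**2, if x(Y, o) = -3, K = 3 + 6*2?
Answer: 121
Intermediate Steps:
K = 15 (K = 3 + 12 = 15)
(14 + x(-12, K))**2 = (14 - 3)**2 = 11**2 = 121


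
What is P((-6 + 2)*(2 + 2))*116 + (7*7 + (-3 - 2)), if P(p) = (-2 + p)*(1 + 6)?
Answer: -14572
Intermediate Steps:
P(p) = -14 + 7*p (P(p) = (-2 + p)*7 = -14 + 7*p)
P((-6 + 2)*(2 + 2))*116 + (7*7 + (-3 - 2)) = (-14 + 7*((-6 + 2)*(2 + 2)))*116 + (7*7 + (-3 - 2)) = (-14 + 7*(-4*4))*116 + (49 - 5) = (-14 + 7*(-16))*116 + 44 = (-14 - 112)*116 + 44 = -126*116 + 44 = -14616 + 44 = -14572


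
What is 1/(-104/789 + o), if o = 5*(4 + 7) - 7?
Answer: 789/37768 ≈ 0.020891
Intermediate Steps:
o = 48 (o = 5*11 - 7 = 55 - 7 = 48)
1/(-104/789 + o) = 1/(-104/789 + 48) = 1/(37768/789) = 789/37768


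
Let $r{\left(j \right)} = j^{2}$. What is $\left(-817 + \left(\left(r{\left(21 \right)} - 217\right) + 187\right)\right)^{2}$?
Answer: $164836$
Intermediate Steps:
$\left(-817 + \left(\left(r{\left(21 \right)} - 217\right) + 187\right)\right)^{2} = \left(-817 + \left(\left(21^{2} - 217\right) + 187\right)\right)^{2} = \left(-817 + \left(\left(441 - 217\right) + 187\right)\right)^{2} = \left(-817 + \left(224 + 187\right)\right)^{2} = \left(-817 + 411\right)^{2} = \left(-406\right)^{2} = 164836$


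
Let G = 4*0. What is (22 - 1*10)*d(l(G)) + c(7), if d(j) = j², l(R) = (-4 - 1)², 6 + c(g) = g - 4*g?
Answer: 7473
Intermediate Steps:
G = 0
c(g) = -6 - 3*g (c(g) = -6 + (g - 4*g) = -6 - 3*g)
l(R) = 25 (l(R) = (-5)² = 25)
(22 - 1*10)*d(l(G)) + c(7) = (22 - 1*10)*25² + (-6 - 3*7) = (22 - 10)*625 + (-6 - 21) = 12*625 - 27 = 7500 - 27 = 7473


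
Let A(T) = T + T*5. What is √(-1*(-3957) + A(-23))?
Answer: √3819 ≈ 61.798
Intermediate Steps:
A(T) = 6*T (A(T) = T + 5*T = 6*T)
√(-1*(-3957) + A(-23)) = √(-1*(-3957) + 6*(-23)) = √(3957 - 138) = √3819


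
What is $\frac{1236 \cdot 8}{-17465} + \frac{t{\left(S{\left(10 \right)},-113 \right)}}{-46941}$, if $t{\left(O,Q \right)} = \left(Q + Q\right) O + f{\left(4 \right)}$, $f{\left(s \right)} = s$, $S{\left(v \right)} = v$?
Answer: $- \frac{141583856}{273274855} \approx -0.5181$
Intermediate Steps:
$t{\left(O,Q \right)} = 4 + 2 O Q$ ($t{\left(O,Q \right)} = \left(Q + Q\right) O + 4 = 2 Q O + 4 = 2 O Q + 4 = 4 + 2 O Q$)
$\frac{1236 \cdot 8}{-17465} + \frac{t{\left(S{\left(10 \right)},-113 \right)}}{-46941} = \frac{1236 \cdot 8}{-17465} + \frac{4 + 2 \cdot 10 \left(-113\right)}{-46941} = 9888 \left(- \frac{1}{17465}\right) + \left(4 - 2260\right) \left(- \frac{1}{46941}\right) = - \frac{9888}{17465} - - \frac{752}{15647} = - \frac{9888}{17465} + \frac{752}{15647} = - \frac{141583856}{273274855}$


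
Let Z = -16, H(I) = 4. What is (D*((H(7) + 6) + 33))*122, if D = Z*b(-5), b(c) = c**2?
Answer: -2098400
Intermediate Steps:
D = -400 (D = -16*(-5)**2 = -16*25 = -400)
(D*((H(7) + 6) + 33))*122 = -400*((4 + 6) + 33)*122 = -400*(10 + 33)*122 = -400*43*122 = -17200*122 = -2098400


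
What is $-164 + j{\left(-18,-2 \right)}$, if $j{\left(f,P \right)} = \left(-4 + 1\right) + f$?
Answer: $-185$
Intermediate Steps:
$j{\left(f,P \right)} = -3 + f$
$-164 + j{\left(-18,-2 \right)} = -164 - 21 = -185$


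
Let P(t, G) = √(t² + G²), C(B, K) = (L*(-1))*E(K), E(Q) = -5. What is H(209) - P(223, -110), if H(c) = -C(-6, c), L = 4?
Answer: -20 - √61829 ≈ -268.65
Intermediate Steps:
C(B, K) = 20 (C(B, K) = (4*(-1))*(-5) = -4*(-5) = 20)
P(t, G) = √(G² + t²)
H(c) = -20 (H(c) = -1*20 = -20)
H(209) - P(223, -110) = -20 - √((-110)² + 223²) = -20 - √(12100 + 49729) = -20 - √61829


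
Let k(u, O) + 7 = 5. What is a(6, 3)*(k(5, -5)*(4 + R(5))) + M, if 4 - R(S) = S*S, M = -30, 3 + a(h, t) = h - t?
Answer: -30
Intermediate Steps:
a(h, t) = -3 + h - t (a(h, t) = -3 + (h - t) = -3 + h - t)
k(u, O) = -2 (k(u, O) = -7 + 5 = -2)
R(S) = 4 - S**2 (R(S) = 4 - S*S = 4 - S**2)
a(6, 3)*(k(5, -5)*(4 + R(5))) + M = (-3 + 6 - 1*3)*(-2*(4 + (4 - 1*5**2))) - 30 = (-3 + 6 - 3)*(-2*(4 + (4 - 1*25))) - 30 = 0*(-2*(4 + (4 - 25))) - 30 = 0*(-2*(4 - 21)) - 30 = 0*(-2*(-17)) - 30 = 0*34 - 30 = 0 - 30 = -30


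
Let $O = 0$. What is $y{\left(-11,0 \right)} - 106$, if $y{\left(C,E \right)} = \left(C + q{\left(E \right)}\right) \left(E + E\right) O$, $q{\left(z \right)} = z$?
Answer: $-106$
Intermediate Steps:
$y{\left(C,E \right)} = 0$ ($y{\left(C,E \right)} = \left(C + E\right) \left(E + E\right) 0 = \left(C + E\right) 2 E 0 = 2 E \left(C + E\right) 0 = 0$)
$y{\left(-11,0 \right)} - 106 = 0 - 106 = -106$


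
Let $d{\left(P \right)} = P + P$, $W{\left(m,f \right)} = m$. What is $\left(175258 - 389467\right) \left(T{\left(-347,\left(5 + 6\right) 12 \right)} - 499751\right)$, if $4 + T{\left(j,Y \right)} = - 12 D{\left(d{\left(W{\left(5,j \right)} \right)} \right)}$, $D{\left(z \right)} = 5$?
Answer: $107064871335$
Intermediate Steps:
$d{\left(P \right)} = 2 P$
$T{\left(j,Y \right)} = -64$ ($T{\left(j,Y \right)} = -4 - 60 = -64$)
$\left(175258 - 389467\right) \left(T{\left(-347,\left(5 + 6\right) 12 \right)} - 499751\right) = \left(175258 - 389467\right) \left(-64 - 499751\right) = \left(-214209\right) \left(-499815\right) = 107064871335$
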